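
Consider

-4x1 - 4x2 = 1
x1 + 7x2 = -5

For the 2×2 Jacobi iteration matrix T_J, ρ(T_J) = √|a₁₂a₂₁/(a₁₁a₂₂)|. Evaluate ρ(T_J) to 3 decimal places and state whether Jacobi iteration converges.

0.378

a₁₂a₂₁/(a₁₁a₂₂) = (-4)·(1) / ((-4)·(7)) = 0.142857
ρ = √|0.142857| = √0.142857 = 0.378
ρ < 1, so Jacobi converges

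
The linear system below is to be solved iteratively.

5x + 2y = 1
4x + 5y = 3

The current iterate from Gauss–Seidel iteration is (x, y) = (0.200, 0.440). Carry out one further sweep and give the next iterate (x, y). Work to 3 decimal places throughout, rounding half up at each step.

(0.024, 0.581)

One sweep:
  x = (1 - (2)·0.440) / (5) = 0.024
  y = (3 - (4)·0.024) / (5) = 0.581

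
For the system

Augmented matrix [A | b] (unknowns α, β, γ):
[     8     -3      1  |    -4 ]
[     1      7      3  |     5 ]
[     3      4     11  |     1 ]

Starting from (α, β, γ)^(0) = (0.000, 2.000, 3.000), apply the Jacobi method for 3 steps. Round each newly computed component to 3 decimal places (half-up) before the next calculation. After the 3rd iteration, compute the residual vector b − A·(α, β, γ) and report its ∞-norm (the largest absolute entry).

Iteration 1:
  α = (-4 - (-3)·2.000 - (1)·3.000) / (8) = -0.125
  β = (5 - (1)·0.000 - (3)·3.000) / (7) = -0.571
  γ = (1 - (3)·0.000 - (4)·2.000) / (11) = -0.636
Iteration 2:
  α = (-4 - (-3)·-0.571 - (1)·-0.636) / (8) = -0.635
  β = (5 - (1)·-0.125 - (3)·-0.636) / (7) = 1.005
  γ = (1 - (3)·-0.125 - (4)·-0.571) / (11) = 0.333
Iteration 3:
  α = (-4 - (-3)·1.005 - (1)·0.333) / (8) = -0.165
  β = (5 - (1)·-0.635 - (3)·0.333) / (7) = 0.662
  γ = (1 - (3)·-0.635 - (4)·1.005) / (11) = -0.101
Residual b − A·x = (-0.593, 0.834, -0.042); ∞-norm = 0.834

0.834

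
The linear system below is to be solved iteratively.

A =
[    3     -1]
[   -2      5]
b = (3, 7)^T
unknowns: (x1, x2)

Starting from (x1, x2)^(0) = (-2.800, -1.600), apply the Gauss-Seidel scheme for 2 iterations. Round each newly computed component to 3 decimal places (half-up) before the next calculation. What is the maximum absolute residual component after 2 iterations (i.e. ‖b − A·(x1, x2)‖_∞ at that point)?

Iteration 1:
  x1 = (3 - (-1)·-1.600) / (3) = 0.467
  x2 = (7 - (-2)·0.467) / (5) = 1.587
Iteration 2:
  x1 = (3 - (-1)·1.587) / (3) = 1.529
  x2 = (7 - (-2)·1.529) / (5) = 2.012
Residual b − A·x = (0.425, -0.002); ∞-norm = 0.425

0.425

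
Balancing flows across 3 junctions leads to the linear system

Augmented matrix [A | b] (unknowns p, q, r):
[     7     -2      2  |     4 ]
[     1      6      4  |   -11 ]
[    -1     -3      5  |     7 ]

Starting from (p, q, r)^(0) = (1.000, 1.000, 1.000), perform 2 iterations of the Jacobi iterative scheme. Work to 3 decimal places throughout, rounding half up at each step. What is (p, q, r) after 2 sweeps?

Iteration 1:
  p = (4 - (-2)·1.000 - (2)·1.000) / (7) = 0.571
  q = (-11 - (1)·1.000 - (4)·1.000) / (6) = -2.667
  r = (7 - (-1)·1.000 - (-3)·1.000) / (5) = 2.200
Iteration 2:
  p = (4 - (-2)·-2.667 - (2)·2.200) / (7) = -0.819
  q = (-11 - (1)·0.571 - (4)·2.200) / (6) = -3.395
  r = (7 - (-1)·0.571 - (-3)·-2.667) / (5) = -0.086

(-0.819, -3.395, -0.086)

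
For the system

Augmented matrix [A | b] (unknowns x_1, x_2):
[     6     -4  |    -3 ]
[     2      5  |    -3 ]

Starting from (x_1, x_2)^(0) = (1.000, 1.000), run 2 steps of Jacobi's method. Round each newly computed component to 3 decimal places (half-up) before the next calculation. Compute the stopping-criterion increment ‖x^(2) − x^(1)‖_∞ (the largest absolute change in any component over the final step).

1.334

Iteration 1:
  x_1 = (-3 - (-4)·1.000) / (6) = 0.167
  x_2 = (-3 - (2)·1.000) / (5) = -1.000
Iteration 2:
  x_1 = (-3 - (-4)·-1.000) / (6) = -1.167
  x_2 = (-3 - (2)·0.167) / (5) = -0.667
Change: (-1.334, 0.333) → max |·| = 1.334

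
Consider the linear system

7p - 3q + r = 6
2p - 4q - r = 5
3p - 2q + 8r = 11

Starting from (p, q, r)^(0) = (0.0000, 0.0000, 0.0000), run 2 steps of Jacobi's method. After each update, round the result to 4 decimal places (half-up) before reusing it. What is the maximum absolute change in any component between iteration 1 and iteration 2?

0.7321

Iteration 1:
  p = (6 - (-3)·0.0000 - (1)·0.0000) / (7) = 0.8571
  q = (5 - (2)·0.0000 - (-1)·0.0000) / (-4) = -1.2500
  r = (11 - (3)·0.0000 - (-2)·0.0000) / (8) = 1.3750
Iteration 2:
  p = (6 - (-3)·-1.2500 - (1)·1.3750) / (7) = 0.1250
  q = (5 - (2)·0.8571 - (-1)·1.3750) / (-4) = -1.1652
  r = (11 - (3)·0.8571 - (-2)·-1.2500) / (8) = 0.7411
Change: (-0.7321, 0.0848, -0.6339) → max |·| = 0.7321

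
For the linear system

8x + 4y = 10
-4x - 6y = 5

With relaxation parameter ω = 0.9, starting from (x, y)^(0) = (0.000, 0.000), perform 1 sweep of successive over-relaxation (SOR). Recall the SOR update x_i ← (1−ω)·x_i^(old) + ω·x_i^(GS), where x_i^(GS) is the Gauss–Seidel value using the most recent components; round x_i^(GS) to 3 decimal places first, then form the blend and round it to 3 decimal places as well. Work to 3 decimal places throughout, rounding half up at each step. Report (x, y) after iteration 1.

(1.125, -1.425)

Iteration 1:
  x: GS value = (10 - (4)·0.000) / (8) = 1.250;  x ← (1−ω)·0.000 + ω·1.250 = 1.125
  y: GS value = (5 - (-4)·1.125) / (-6) = -1.583;  y ← (1−ω)·0.000 + ω·-1.583 = -1.425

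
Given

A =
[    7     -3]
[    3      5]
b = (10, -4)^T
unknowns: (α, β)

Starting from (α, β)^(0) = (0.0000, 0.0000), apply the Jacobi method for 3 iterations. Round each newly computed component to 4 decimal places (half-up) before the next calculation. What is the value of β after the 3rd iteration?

-1.4514

Iteration 1:
  α = (10 - (-3)·0.0000) / (7) = 1.4286
  β = (-4 - (3)·0.0000) / (5) = -0.8000
Iteration 2:
  α = (10 - (-3)·-0.8000) / (7) = 1.0857
  β = (-4 - (3)·1.4286) / (5) = -1.6572
Iteration 3:
  α = (10 - (-3)·-1.6572) / (7) = 0.7183
  β = (-4 - (3)·1.0857) / (5) = -1.4514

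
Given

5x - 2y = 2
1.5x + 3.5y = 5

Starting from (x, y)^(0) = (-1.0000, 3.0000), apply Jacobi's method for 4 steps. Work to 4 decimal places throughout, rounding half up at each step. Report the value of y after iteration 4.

1.1298

Iteration 1:
  x = (2 - (-2)·3.0000) / (5) = 1.6000
  y = (5 - (1.5)·-1.0000) / (3.5) = 1.8571
Iteration 2:
  x = (2 - (-2)·1.8571) / (5) = 1.1428
  y = (5 - (1.5)·1.6000) / (3.5) = 0.7429
Iteration 3:
  x = (2 - (-2)·0.7429) / (5) = 0.6972
  y = (5 - (1.5)·1.1428) / (3.5) = 0.9388
Iteration 4:
  x = (2 - (-2)·0.9388) / (5) = 0.7755
  y = (5 - (1.5)·0.6972) / (3.5) = 1.1298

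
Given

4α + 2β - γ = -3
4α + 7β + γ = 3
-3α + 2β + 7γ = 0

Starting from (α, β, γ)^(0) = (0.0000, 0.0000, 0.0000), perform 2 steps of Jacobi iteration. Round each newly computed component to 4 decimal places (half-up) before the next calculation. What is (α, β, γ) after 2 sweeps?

Iteration 1:
  α = (-3 - (2)·0.0000 - (-1)·0.0000) / (4) = -0.7500
  β = (3 - (4)·0.0000 - (1)·0.0000) / (7) = 0.4286
  γ = (0 - (-3)·0.0000 - (2)·0.0000) / (7) = 0.0000
Iteration 2:
  α = (-3 - (2)·0.4286 - (-1)·0.0000) / (4) = -0.9643
  β = (3 - (4)·-0.7500 - (1)·0.0000) / (7) = 0.8571
  γ = (0 - (-3)·-0.7500 - (2)·0.4286) / (7) = -0.4439

(-0.9643, 0.8571, -0.4439)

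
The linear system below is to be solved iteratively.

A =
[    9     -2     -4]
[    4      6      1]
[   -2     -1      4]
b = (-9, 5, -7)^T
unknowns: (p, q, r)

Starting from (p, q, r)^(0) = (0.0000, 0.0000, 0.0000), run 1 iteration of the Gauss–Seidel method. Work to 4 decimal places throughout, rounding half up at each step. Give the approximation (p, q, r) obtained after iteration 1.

(-1.0000, 1.5000, -1.8750)

Iteration 1:
  p = (-9 - (-2)·0.0000 - (-4)·0.0000) / (9) = -1.0000
  q = (5 - (4)·-1.0000 - (1)·0.0000) / (6) = 1.5000
  r = (-7 - (-2)·-1.0000 - (-1)·1.5000) / (4) = -1.8750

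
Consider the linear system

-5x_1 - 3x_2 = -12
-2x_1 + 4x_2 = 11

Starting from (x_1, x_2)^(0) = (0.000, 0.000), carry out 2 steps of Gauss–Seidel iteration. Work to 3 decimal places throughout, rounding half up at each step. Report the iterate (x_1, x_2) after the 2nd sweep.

(0.030, 2.765)

Iteration 1:
  x_1 = (-12 - (-3)·0.000) / (-5) = 2.400
  x_2 = (11 - (-2)·2.400) / (4) = 3.950
Iteration 2:
  x_1 = (-12 - (-3)·3.950) / (-5) = 0.030
  x_2 = (11 - (-2)·0.030) / (4) = 2.765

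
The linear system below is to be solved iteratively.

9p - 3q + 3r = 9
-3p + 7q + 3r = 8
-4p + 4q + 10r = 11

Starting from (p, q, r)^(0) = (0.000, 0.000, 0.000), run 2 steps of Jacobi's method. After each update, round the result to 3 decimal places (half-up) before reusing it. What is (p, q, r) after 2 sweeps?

Iteration 1:
  p = (9 - (-3)·0.000 - (3)·0.000) / (9) = 1.000
  q = (8 - (-3)·0.000 - (3)·0.000) / (7) = 1.143
  r = (11 - (-4)·0.000 - (4)·0.000) / (10) = 1.100
Iteration 2:
  p = (9 - (-3)·1.143 - (3)·1.100) / (9) = 1.014
  q = (8 - (-3)·1.000 - (3)·1.100) / (7) = 1.100
  r = (11 - (-4)·1.000 - (4)·1.143) / (10) = 1.043

(1.014, 1.100, 1.043)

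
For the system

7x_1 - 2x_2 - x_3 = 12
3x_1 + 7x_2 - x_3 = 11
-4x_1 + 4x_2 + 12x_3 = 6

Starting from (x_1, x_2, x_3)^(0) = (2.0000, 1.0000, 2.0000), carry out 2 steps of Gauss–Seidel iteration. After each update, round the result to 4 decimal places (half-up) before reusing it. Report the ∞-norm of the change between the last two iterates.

0.1822

Iteration 1:
  x_1 = (12 - (-2)·1.0000 - (-1)·2.0000) / (7) = 2.2857
  x_2 = (11 - (3)·2.2857 - (-1)·2.0000) / (7) = 0.8776
  x_3 = (6 - (-4)·2.2857 - (4)·0.8776) / (12) = 0.9694
Iteration 2:
  x_1 = (12 - (-2)·0.8776 - (-1)·0.9694) / (7) = 2.1035
  x_2 = (11 - (3)·2.1035 - (-1)·0.9694) / (7) = 0.8084
  x_3 = (6 - (-4)·2.1035 - (4)·0.8084) / (12) = 0.9317
Change: (-0.1822, -0.0692, -0.0377) → max |·| = 0.1822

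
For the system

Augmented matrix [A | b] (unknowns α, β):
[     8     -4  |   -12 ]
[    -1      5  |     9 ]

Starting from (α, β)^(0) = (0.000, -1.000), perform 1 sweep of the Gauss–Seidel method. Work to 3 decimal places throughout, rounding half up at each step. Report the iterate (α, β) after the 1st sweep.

Iteration 1:
  α = (-12 - (-4)·-1.000) / (8) = -2.000
  β = (9 - (-1)·-2.000) / (5) = 1.400

(-2.000, 1.400)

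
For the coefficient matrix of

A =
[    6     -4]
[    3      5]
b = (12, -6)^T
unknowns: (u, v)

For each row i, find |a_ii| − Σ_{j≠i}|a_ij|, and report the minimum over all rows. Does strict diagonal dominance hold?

row 1: |6| − (4) = 2
row 2: |5| − (3) = 2
minimum over rows = 2 → strictly diagonally dominant (convergence guaranteed)

2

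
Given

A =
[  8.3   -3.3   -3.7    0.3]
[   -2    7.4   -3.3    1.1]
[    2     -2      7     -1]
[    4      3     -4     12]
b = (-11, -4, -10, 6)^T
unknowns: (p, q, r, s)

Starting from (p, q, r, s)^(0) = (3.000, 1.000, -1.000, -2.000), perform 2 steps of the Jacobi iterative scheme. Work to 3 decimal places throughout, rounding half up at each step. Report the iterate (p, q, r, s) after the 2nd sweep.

(-2.257, -1.751, -1.177, 0.141)

Iteration 1:
  p = (-11 - (-3.3)·1.000 - (-3.7)·-1.000 - (0.3)·-2.000) / (8.3) = -1.301
  q = (-4 - (-2)·3.000 - (-3.3)·-1.000 - (1.1)·-2.000) / (7.4) = 0.122
  r = (-10 - (2)·3.000 - (-2)·1.000 - (-1)·-2.000) / (7) = -2.286
  s = (6 - (4)·3.000 - (3)·1.000 - (-4)·-1.000) / (12) = -1.083
Iteration 2:
  p = (-11 - (-3.3)·0.122 - (-3.7)·-2.286 - (0.3)·-1.083) / (8.3) = -2.257
  q = (-4 - (-2)·-1.301 - (-3.3)·-2.286 - (1.1)·-1.083) / (7.4) = -1.751
  r = (-10 - (2)·-1.301 - (-2)·0.122 - (-1)·-1.083) / (7) = -1.177
  s = (6 - (4)·-1.301 - (3)·0.122 - (-4)·-2.286) / (12) = 0.141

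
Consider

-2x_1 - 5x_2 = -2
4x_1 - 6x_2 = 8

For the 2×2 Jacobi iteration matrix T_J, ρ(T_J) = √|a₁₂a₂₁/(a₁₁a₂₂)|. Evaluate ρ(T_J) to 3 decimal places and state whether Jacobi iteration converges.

a₁₂a₂₁/(a₁₁a₂₂) = (-5)·(4) / ((-2)·(-6)) = -1.666667
ρ = √|-1.666667| = √1.666667 = 1.291
ρ > 1, so Jacobi diverges

1.291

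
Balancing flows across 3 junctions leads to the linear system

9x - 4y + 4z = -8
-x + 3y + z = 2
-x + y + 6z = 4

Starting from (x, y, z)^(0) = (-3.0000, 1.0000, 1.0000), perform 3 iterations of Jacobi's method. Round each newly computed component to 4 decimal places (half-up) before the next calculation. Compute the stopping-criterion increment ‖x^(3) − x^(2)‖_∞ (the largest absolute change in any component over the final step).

Iteration 1:
  x = (-8 - (-4)·1.0000 - (4)·1.0000) / (9) = -0.8889
  y = (2 - (-1)·-3.0000 - (1)·1.0000) / (3) = -0.6667
  z = (4 - (-1)·-3.0000 - (1)·1.0000) / (6) = 0.0000
Iteration 2:
  x = (-8 - (-4)·-0.6667 - (4)·0.0000) / (9) = -1.1852
  y = (2 - (-1)·-0.8889 - (1)·0.0000) / (3) = 0.3704
  z = (4 - (-1)·-0.8889 - (1)·-0.6667) / (6) = 0.6296
Iteration 3:
  x = (-8 - (-4)·0.3704 - (4)·0.6296) / (9) = -1.0041
  y = (2 - (-1)·-1.1852 - (1)·0.6296) / (3) = 0.0617
  z = (4 - (-1)·-1.1852 - (1)·0.3704) / (6) = 0.4074
Change: (0.1811, -0.3087, -0.2222) → max |·| = 0.3087

0.3087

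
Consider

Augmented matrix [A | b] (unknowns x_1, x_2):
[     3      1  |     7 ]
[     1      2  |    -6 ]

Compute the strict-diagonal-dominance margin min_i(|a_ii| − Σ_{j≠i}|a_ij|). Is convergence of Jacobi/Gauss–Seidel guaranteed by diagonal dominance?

row 1: |3| − (1) = 2
row 2: |2| − (1) = 1
minimum over rows = 1 → strictly diagonally dominant (convergence guaranteed)

1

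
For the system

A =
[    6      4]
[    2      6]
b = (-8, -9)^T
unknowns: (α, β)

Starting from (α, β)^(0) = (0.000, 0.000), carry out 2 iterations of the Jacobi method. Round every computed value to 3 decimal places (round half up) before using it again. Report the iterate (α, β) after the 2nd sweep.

Iteration 1:
  α = (-8 - (4)·0.000) / (6) = -1.333
  β = (-9 - (2)·0.000) / (6) = -1.500
Iteration 2:
  α = (-8 - (4)·-1.500) / (6) = -0.333
  β = (-9 - (2)·-1.333) / (6) = -1.056

(-0.333, -1.056)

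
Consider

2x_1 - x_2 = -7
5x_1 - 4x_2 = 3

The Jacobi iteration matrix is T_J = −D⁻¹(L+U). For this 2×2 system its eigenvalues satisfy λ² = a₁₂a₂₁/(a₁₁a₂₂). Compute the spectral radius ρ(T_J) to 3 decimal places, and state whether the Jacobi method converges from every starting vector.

a₁₂a₂₁/(a₁₁a₂₂) = (-1)·(5) / ((2)·(-4)) = 0.625000
ρ = √|0.625000| = √0.625000 = 0.791
ρ < 1, so Jacobi converges

0.791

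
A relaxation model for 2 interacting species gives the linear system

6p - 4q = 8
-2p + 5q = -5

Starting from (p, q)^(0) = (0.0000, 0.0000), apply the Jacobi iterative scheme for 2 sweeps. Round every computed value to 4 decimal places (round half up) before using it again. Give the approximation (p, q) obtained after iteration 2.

(0.6667, -0.4667)

Iteration 1:
  p = (8 - (-4)·0.0000) / (6) = 1.3333
  q = (-5 - (-2)·0.0000) / (5) = -1.0000
Iteration 2:
  p = (8 - (-4)·-1.0000) / (6) = 0.6667
  q = (-5 - (-2)·1.3333) / (5) = -0.4667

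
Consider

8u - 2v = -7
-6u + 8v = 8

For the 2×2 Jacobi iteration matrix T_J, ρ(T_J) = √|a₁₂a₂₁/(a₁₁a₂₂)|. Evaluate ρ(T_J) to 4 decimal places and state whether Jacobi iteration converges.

a₁₂a₂₁/(a₁₁a₂₂) = (-2)·(-6) / ((8)·(8)) = 0.187500
ρ = √|0.187500| = √0.187500 = 0.4330
ρ < 1, so Jacobi converges

0.4330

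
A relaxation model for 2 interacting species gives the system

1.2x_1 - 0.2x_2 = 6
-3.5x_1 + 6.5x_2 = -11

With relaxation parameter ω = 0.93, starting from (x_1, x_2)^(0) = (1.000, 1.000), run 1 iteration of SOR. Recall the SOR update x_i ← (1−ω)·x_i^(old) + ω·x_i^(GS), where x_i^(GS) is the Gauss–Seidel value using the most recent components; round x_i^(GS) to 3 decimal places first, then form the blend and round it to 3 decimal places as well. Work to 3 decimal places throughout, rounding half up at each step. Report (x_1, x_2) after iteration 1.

(4.875, 0.938)

Iteration 1:
  x_1: GS value = (6 - (-0.2)·1.000) / (1.2) = 5.167;  x_1 ← (1−ω)·1.000 + ω·5.167 = 4.875
  x_2: GS value = (-11 - (-3.5)·4.875) / (6.5) = 0.933;  x_2 ← (1−ω)·1.000 + ω·0.933 = 0.938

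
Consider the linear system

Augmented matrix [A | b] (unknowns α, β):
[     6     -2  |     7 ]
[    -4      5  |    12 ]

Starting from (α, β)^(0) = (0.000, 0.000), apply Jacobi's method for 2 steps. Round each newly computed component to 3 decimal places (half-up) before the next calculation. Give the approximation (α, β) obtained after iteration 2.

(1.967, 3.334)

Iteration 1:
  α = (7 - (-2)·0.000) / (6) = 1.167
  β = (12 - (-4)·0.000) / (5) = 2.400
Iteration 2:
  α = (7 - (-2)·2.400) / (6) = 1.967
  β = (12 - (-4)·1.167) / (5) = 3.334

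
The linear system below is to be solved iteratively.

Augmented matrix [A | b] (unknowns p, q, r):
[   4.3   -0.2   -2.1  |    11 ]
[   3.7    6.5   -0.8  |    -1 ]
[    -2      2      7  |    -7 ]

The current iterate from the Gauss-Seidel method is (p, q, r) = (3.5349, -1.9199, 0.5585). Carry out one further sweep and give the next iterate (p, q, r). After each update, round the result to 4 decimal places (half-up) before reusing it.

One sweep:
  p = (11 - (-0.2)·-1.9199 - (-2.1)·0.5585) / (4.3) = 2.7416
  q = (-1 - (3.7)·2.7416 - (-0.8)·0.5585) / (6.5) = -1.6457
  r = (-7 - (-2)·2.7416 - (2)·-1.6457) / (7) = 0.2535

(2.7416, -1.6457, 0.2535)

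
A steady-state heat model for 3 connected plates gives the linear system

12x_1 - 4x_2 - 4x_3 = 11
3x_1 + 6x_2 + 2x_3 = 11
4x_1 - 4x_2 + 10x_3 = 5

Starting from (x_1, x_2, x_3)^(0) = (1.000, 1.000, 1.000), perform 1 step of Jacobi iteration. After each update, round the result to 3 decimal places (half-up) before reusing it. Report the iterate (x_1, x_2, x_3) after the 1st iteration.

Iteration 1:
  x_1 = (11 - (-4)·1.000 - (-4)·1.000) / (12) = 1.583
  x_2 = (11 - (3)·1.000 - (2)·1.000) / (6) = 1.000
  x_3 = (5 - (4)·1.000 - (-4)·1.000) / (10) = 0.500

(1.583, 1.000, 0.500)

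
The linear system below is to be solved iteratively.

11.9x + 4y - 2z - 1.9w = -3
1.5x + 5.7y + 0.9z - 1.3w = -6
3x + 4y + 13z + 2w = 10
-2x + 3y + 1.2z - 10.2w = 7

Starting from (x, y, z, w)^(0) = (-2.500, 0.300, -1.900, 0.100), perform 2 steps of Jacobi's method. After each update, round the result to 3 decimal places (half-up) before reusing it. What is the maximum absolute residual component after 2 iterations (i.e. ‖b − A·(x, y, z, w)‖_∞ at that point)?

Iteration 1:
  x = (-3 - (4)·0.300 - (-2)·-1.900 - (-1.9)·0.100) / (11.9) = -0.656
  y = (-6 - (1.5)·-2.500 - (0.9)·-1.900 - (-1.3)·0.100) / (5.7) = -0.072
  z = (10 - (3)·-2.500 - (4)·0.300 - (2)·0.100) / (13) = 1.238
  w = (7 - (-2)·-2.500 - (3)·0.300 - (1.2)·-1.900) / (-10.2) = -0.331
Iteration 2:
  x = (-3 - (4)·-0.072 - (-2)·1.238 - (-1.9)·-0.331) / (11.9) = -0.073
  y = (-6 - (1.5)·-0.656 - (0.9)·1.238 - (-1.3)·-0.331) / (5.7) = -1.151
  z = (10 - (3)·-0.656 - (4)·-0.072 - (2)·-0.331) / (13) = 0.994
  w = (7 - (-2)·-0.656 - (3)·-0.072 - (1.2)·1.238) / (-10.2) = -0.433
Residual b − A·x = (3.638, -0.787, 2.767, 4.698); ∞-norm = 4.698

4.698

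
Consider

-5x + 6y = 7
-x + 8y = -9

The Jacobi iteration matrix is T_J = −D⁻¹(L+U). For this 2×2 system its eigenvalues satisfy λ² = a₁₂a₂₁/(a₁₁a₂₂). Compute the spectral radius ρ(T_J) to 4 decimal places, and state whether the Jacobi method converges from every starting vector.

0.3873

a₁₂a₂₁/(a₁₁a₂₂) = (6)·(-1) / ((-5)·(8)) = 0.150000
ρ = √|0.150000| = √0.150000 = 0.3873
ρ < 1, so Jacobi converges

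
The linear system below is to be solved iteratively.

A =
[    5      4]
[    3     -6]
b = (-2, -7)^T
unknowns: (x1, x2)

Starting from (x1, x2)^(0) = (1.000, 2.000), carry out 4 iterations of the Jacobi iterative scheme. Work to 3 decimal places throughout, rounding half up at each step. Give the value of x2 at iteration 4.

Iteration 1:
  x1 = (-2 - (4)·2.000) / (5) = -2.000
  x2 = (-7 - (3)·1.000) / (-6) = 1.667
Iteration 2:
  x1 = (-2 - (4)·1.667) / (5) = -1.734
  x2 = (-7 - (3)·-2.000) / (-6) = 0.167
Iteration 3:
  x1 = (-2 - (4)·0.167) / (5) = -0.534
  x2 = (-7 - (3)·-1.734) / (-6) = 0.300
Iteration 4:
  x1 = (-2 - (4)·0.300) / (5) = -0.640
  x2 = (-7 - (3)·-0.534) / (-6) = 0.900

0.900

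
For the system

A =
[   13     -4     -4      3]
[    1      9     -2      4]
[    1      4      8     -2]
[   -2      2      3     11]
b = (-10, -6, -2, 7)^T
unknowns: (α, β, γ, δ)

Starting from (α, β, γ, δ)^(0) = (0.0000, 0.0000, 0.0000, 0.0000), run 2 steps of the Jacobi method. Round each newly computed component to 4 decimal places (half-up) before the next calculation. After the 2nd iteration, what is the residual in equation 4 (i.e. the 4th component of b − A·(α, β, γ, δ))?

Iteration 1:
  α = (-10 - (-4)·0.0000 - (-4)·0.0000 - (3)·0.0000) / (13) = -0.7692
  β = (-6 - (1)·0.0000 - (-2)·0.0000 - (4)·0.0000) / (9) = -0.6667
  γ = (-2 - (1)·0.0000 - (4)·0.0000 - (-2)·0.0000) / (8) = -0.2500
  δ = (7 - (-2)·0.0000 - (2)·0.0000 - (3)·0.0000) / (11) = 0.6364
Iteration 2:
  α = (-10 - (-4)·-0.6667 - (-4)·-0.2500 - (3)·0.6364) / (13) = -1.1982
  β = (-6 - (1)·-0.7692 - (-2)·-0.2500 - (4)·0.6364) / (9) = -0.9196
  γ = (-2 - (1)·-0.7692 - (4)·-0.6667 - (-2)·0.6364) / (8) = 0.3386
  δ = (7 - (-2)·-0.7692 - (2)·-0.6667 - (3)·-0.2500) / (11) = 0.6859
Residual b − A·x = (1.1949, 1.4082, 1.5396, -2.1179)

-2.1179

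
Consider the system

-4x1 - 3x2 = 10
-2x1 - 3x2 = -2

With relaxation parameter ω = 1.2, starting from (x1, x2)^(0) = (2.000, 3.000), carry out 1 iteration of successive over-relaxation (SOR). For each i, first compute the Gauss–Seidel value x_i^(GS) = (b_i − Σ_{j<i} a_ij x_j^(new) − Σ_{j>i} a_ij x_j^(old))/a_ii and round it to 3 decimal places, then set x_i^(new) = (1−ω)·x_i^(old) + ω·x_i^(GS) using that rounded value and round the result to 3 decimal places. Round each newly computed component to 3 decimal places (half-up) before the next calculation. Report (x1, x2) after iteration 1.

Iteration 1:
  x1: GS value = (10 - (-3)·3.000) / (-4) = -4.750;  x1 ← (1−ω)·2.000 + ω·-4.750 = -6.100
  x2: GS value = (-2 - (-2)·-6.100) / (-3) = 4.733;  x2 ← (1−ω)·3.000 + ω·4.733 = 5.080

(-6.100, 5.080)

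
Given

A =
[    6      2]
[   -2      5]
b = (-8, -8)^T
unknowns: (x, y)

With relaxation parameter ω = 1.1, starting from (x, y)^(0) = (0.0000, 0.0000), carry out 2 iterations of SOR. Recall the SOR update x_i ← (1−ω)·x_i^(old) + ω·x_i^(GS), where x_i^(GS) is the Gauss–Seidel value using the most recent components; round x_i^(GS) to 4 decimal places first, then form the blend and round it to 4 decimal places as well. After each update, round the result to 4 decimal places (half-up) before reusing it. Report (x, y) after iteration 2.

Iteration 1:
  x: GS value = (-8 - (2)·0.0000) / (6) = -1.3333;  x ← (1−ω)·0.0000 + ω·-1.3333 = -1.4666
  y: GS value = (-8 - (-2)·-1.4666) / (5) = -2.1866;  y ← (1−ω)·0.0000 + ω·-2.1866 = -2.4053
Iteration 2:
  x: GS value = (-8 - (2)·-2.4053) / (6) = -0.5316;  x ← (1−ω)·-1.4666 + ω·-0.5316 = -0.4381
  y: GS value = (-8 - (-2)·-0.4381) / (5) = -1.7752;  y ← (1−ω)·-2.4053 + ω·-1.7752 = -1.7122

(-0.4381, -1.7122)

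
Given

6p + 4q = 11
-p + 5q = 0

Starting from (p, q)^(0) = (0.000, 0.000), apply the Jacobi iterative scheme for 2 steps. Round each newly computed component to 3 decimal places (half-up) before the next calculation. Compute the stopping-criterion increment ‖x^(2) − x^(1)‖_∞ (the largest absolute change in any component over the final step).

Iteration 1:
  p = (11 - (4)·0.000) / (6) = 1.833
  q = (0 - (-1)·0.000) / (5) = 0.000
Iteration 2:
  p = (11 - (4)·0.000) / (6) = 1.833
  q = (0 - (-1)·1.833) / (5) = 0.367
Change: (0.000, 0.367) → max |·| = 0.367

0.367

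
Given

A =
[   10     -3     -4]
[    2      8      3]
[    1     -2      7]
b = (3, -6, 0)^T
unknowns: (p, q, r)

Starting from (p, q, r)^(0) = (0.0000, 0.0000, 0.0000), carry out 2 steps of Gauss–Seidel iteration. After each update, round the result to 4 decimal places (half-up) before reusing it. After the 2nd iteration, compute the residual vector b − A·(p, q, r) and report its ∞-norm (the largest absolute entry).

Iteration 1:
  p = (3 - (-3)·0.0000 - (-4)·0.0000) / (10) = 0.3000
  q = (-6 - (2)·0.3000 - (3)·0.0000) / (8) = -0.8250
  r = (0 - (1)·0.3000 - (-2)·-0.8250) / (7) = -0.2786
Iteration 2:
  p = (3 - (-3)·-0.8250 - (-4)·-0.2786) / (10) = -0.0589
  q = (-6 - (2)·-0.0589 - (3)·-0.2786) / (8) = -0.6308
  r = (0 - (1)·-0.0589 - (-2)·-0.6308) / (7) = -0.1718
Residual b − A·x = (1.0094, -0.3204, -0.0001); ∞-norm = 1.0094

1.0094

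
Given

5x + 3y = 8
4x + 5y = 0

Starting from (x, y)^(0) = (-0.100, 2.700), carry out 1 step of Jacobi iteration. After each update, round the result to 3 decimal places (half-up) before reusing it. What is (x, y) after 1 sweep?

Iteration 1:
  x = (8 - (3)·2.700) / (5) = -0.020
  y = (0 - (4)·-0.100) / (5) = 0.080

(-0.020, 0.080)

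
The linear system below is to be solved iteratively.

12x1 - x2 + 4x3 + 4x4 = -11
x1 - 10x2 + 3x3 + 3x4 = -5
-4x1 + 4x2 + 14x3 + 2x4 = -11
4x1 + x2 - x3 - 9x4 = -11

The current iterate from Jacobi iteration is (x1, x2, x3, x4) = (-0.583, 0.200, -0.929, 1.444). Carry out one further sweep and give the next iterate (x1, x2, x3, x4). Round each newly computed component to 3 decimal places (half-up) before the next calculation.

(-1.072, 0.596, -1.216, 1.089)

One sweep:
  x1 = (-11 - (-1)·0.200 - (4)·-0.929 - (4)·1.444) / (12) = -1.072
  x2 = (-5 - (1)·-0.583 - (3)·-0.929 - (3)·1.444) / (-10) = 0.596
  x3 = (-11 - (-4)·-0.583 - (4)·0.200 - (2)·1.444) / (14) = -1.216
  x4 = (-11 - (4)·-0.583 - (1)·0.200 - (-1)·-0.929) / (-9) = 1.089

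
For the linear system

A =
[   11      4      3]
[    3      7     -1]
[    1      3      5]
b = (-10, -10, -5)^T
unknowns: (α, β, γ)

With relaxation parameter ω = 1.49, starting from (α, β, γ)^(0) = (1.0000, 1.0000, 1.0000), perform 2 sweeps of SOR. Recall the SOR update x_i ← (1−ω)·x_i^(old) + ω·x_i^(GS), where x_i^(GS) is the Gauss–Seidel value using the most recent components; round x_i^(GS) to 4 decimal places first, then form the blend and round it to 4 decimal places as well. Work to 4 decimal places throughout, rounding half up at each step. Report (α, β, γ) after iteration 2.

(0.5914, -2.3272, 0.7041)

Iteration 1:
  α: GS value = (-10 - (4)·1.0000 - (3)·1.0000) / (11) = -1.5455;  α ← (1−ω)·1.0000 + ω·-1.5455 = -2.7928
  β: GS value = (-10 - (3)·-2.7928 - (-1)·1.0000) / (7) = -0.0888;  β ← (1−ω)·1.0000 + ω·-0.0888 = -0.6223
  γ: GS value = (-5 - (1)·-2.7928 - (3)·-0.6223) / (5) = -0.0681;  γ ← (1−ω)·1.0000 + ω·-0.0681 = -0.5915
Iteration 2:
  α: GS value = (-10 - (4)·-0.6223 - (3)·-0.5915) / (11) = -0.5215;  α ← (1−ω)·-2.7928 + ω·-0.5215 = 0.5914
  β: GS value = (-10 - (3)·0.5914 - (-1)·-0.5915) / (7) = -1.7665;  β ← (1−ω)·-0.6223 + ω·-1.7665 = -2.3272
  γ: GS value = (-5 - (1)·0.5914 - (3)·-2.3272) / (5) = 0.2780;  γ ← (1−ω)·-0.5915 + ω·0.2780 = 0.7041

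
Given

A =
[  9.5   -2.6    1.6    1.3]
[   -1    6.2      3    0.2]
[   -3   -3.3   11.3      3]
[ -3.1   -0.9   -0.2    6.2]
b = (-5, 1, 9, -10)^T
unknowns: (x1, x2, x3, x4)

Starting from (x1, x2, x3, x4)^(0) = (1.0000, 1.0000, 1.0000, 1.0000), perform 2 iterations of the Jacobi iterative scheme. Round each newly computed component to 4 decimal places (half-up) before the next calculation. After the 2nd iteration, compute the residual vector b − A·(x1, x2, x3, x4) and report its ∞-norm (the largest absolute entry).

1.8532

Iteration 1:
  x1 = (-5 - (-2.6)·1.0000 - (1.6)·1.0000 - (1.3)·1.0000) / (9.5) = -0.5579
  x2 = (1 - (-1)·1.0000 - (3)·1.0000 - (0.2)·1.0000) / (6.2) = -0.1935
  x3 = (9 - (-3)·1.0000 - (-3.3)·1.0000 - (3)·1.0000) / (11.3) = 1.0885
  x4 = (-10 - (-3.1)·1.0000 - (-0.9)·1.0000 - (-0.2)·1.0000) / (6.2) = -0.9355
Iteration 2:
  x1 = (-5 - (-2.6)·-0.1935 - (1.6)·1.0885 - (1.3)·-0.9355) / (9.5) = -0.6346
  x2 = (1 - (-1)·-0.5579 - (3)·1.0885 - (0.2)·-0.9355) / (6.2) = -0.4252
  x3 = (9 - (-3)·-0.5579 - (-3.3)·-0.1935 - (3)·-0.9355) / (11.3) = 0.8402
  x4 = (-10 - (-3.1)·-0.5579 - (-0.9)·-0.1935 - (-0.2)·1.0885) / (6.2) = -1.8848
Residual b − A·x = (1.0291, 0.8580, 1.8532, -0.4961); ∞-norm = 1.8532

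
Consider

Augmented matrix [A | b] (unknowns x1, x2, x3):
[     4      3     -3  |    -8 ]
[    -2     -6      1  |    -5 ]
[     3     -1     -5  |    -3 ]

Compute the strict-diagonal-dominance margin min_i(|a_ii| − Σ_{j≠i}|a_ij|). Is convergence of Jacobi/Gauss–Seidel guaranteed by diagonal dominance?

-2

row 1: |4| − (3+3) = -2
row 2: |-6| − (2+1) = 3
row 3: |-5| − (3+1) = 1
minimum over rows = -2 → not strictly diagonally dominant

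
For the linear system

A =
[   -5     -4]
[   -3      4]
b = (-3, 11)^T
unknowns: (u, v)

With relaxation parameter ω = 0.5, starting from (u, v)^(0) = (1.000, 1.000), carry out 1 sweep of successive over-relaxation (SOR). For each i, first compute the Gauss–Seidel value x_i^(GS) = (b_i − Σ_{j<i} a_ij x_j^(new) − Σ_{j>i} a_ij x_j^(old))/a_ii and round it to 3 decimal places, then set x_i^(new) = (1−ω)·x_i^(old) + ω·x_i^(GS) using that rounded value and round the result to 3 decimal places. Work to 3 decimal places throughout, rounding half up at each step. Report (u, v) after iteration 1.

(0.400, 2.025)

Iteration 1:
  u: GS value = (-3 - (-4)·1.000) / (-5) = -0.200;  u ← (1−ω)·1.000 + ω·-0.200 = 0.400
  v: GS value = (11 - (-3)·0.400) / (4) = 3.050;  v ← (1−ω)·1.000 + ω·3.050 = 2.025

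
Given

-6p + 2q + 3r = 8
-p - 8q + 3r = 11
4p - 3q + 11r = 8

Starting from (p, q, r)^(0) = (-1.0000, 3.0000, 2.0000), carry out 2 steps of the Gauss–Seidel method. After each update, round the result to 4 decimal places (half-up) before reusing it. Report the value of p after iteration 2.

-1.4236

Iteration 1:
  p = (8 - (2)·3.0000 - (3)·2.0000) / (-6) = 0.6667
  q = (11 - (-1)·0.6667 - (3)·2.0000) / (-8) = -0.7083
  r = (8 - (4)·0.6667 - (-3)·-0.7083) / (11) = 0.2917
Iteration 2:
  p = (8 - (2)·-0.7083 - (3)·0.2917) / (-6) = -1.4236
  q = (11 - (-1)·-1.4236 - (3)·0.2917) / (-8) = -1.0877
  r = (8 - (4)·-1.4236 - (-3)·-1.0877) / (11) = 0.9483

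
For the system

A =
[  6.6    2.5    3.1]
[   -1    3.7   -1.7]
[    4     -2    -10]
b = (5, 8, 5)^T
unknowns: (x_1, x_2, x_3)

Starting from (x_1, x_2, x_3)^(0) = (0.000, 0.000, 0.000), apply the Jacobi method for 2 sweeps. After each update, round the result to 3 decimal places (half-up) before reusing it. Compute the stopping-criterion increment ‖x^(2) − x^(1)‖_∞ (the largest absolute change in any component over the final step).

Iteration 1:
  x_1 = (5 - (2.5)·0.000 - (3.1)·0.000) / (6.6) = 0.758
  x_2 = (8 - (-1)·0.000 - (-1.7)·0.000) / (3.7) = 2.162
  x_3 = (5 - (4)·0.000 - (-2)·0.000) / (-10) = -0.500
Iteration 2:
  x_1 = (5 - (2.5)·2.162 - (3.1)·-0.500) / (6.6) = 0.173
  x_2 = (8 - (-1)·0.758 - (-1.7)·-0.500) / (3.7) = 2.137
  x_3 = (5 - (4)·0.758 - (-2)·2.162) / (-10) = -0.629
Change: (-0.585, -0.025, -0.129) → max |·| = 0.585

0.585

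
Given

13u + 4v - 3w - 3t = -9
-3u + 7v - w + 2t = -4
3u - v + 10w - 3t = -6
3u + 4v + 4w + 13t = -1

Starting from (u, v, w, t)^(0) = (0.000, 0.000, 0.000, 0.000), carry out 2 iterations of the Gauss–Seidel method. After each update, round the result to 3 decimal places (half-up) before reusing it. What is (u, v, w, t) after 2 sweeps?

(-0.421, -0.962, -0.421, 0.446)

Iteration 1:
  u = (-9 - (4)·0.000 - (-3)·0.000 - (-3)·0.000) / (13) = -0.692
  v = (-4 - (-3)·-0.692 - (-1)·0.000 - (2)·0.000) / (7) = -0.868
  w = (-6 - (3)·-0.692 - (-1)·-0.868 - (-3)·0.000) / (10) = -0.479
  t = (-1 - (3)·-0.692 - (4)·-0.868 - (4)·-0.479) / (13) = 0.497
Iteration 2:
  u = (-9 - (4)·-0.868 - (-3)·-0.479 - (-3)·0.497) / (13) = -0.421
  v = (-4 - (-3)·-0.421 - (-1)·-0.479 - (2)·0.497) / (7) = -0.962
  w = (-6 - (3)·-0.421 - (-1)·-0.962 - (-3)·0.497) / (10) = -0.421
  t = (-1 - (3)·-0.421 - (4)·-0.962 - (4)·-0.421) / (13) = 0.446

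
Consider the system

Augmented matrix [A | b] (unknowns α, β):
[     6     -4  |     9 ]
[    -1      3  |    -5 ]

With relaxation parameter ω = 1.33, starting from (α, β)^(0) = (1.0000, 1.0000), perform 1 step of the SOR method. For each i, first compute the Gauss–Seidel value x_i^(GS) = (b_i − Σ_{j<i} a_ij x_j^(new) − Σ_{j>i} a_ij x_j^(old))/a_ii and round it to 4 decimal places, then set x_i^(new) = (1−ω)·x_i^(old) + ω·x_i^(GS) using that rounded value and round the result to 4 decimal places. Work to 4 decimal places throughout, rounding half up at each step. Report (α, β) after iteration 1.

(2.5517, -1.4154)

Iteration 1:
  α: GS value = (9 - (-4)·1.0000) / (6) = 2.1667;  α ← (1−ω)·1.0000 + ω·2.1667 = 2.5517
  β: GS value = (-5 - (-1)·2.5517) / (3) = -0.8161;  β ← (1−ω)·1.0000 + ω·-0.8161 = -1.4154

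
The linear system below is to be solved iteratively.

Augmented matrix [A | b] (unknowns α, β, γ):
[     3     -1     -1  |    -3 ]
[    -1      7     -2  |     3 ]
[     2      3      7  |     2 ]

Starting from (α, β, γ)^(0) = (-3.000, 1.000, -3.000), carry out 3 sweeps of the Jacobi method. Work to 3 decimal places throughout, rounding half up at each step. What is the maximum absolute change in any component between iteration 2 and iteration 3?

Iteration 1:
  α = (-3 - (-1)·1.000 - (-1)·-3.000) / (3) = -1.667
  β = (3 - (-1)·-3.000 - (-2)·-3.000) / (7) = -0.857
  γ = (2 - (2)·-3.000 - (3)·1.000) / (7) = 0.714
Iteration 2:
  α = (-3 - (-1)·-0.857 - (-1)·0.714) / (3) = -1.048
  β = (3 - (-1)·-1.667 - (-2)·0.714) / (7) = 0.394
  γ = (2 - (2)·-1.667 - (3)·-0.857) / (7) = 1.129
Iteration 3:
  α = (-3 - (-1)·0.394 - (-1)·1.129) / (3) = -0.492
  β = (3 - (-1)·-1.048 - (-2)·1.129) / (7) = 0.601
  γ = (2 - (2)·-1.048 - (3)·0.394) / (7) = 0.416
Change: (0.556, 0.207, -0.713) → max |·| = 0.713

0.713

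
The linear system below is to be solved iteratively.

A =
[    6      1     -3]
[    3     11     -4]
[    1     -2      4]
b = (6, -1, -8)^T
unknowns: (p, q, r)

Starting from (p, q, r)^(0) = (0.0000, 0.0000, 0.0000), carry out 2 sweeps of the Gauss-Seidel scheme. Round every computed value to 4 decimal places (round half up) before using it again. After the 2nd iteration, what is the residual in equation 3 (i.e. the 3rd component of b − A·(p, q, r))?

0.0001

Iteration 1:
  p = (6 - (1)·0.0000 - (-3)·0.0000) / (6) = 1.0000
  q = (-1 - (3)·1.0000 - (-4)·0.0000) / (11) = -0.3636
  r = (-8 - (1)·1.0000 - (-2)·-0.3636) / (4) = -2.4318
Iteration 2:
  p = (6 - (1)·-0.3636 - (-3)·-2.4318) / (6) = -0.1553
  q = (-1 - (3)·-0.1553 - (-4)·-2.4318) / (11) = -0.9328
  r = (-8 - (1)·-0.1553 - (-2)·-0.9328) / (4) = -2.4276
Residual b − A·x = (0.5818, 0.0163, 0.0001)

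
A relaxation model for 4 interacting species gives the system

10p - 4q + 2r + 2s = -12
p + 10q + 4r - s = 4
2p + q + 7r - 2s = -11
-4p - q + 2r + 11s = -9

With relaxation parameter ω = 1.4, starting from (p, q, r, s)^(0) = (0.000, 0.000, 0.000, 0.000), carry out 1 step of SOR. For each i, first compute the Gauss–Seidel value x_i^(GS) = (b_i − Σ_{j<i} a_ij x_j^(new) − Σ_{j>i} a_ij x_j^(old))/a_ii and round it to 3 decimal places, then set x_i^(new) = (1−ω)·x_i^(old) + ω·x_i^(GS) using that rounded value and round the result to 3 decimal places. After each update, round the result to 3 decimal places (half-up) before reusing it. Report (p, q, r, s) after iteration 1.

(-1.680, 0.795, -1.687, -1.470)

Iteration 1:
  p: GS value = (-12 - (-4)·0.000 - (2)·0.000 - (2)·0.000) / (10) = -1.200;  p ← (1−ω)·0.000 + ω·-1.200 = -1.680
  q: GS value = (4 - (1)·-1.680 - (4)·0.000 - (-1)·0.000) / (10) = 0.568;  q ← (1−ω)·0.000 + ω·0.568 = 0.795
  r: GS value = (-11 - (2)·-1.680 - (1)·0.795 - (-2)·0.000) / (7) = -1.205;  r ← (1−ω)·0.000 + ω·-1.205 = -1.687
  s: GS value = (-9 - (-4)·-1.680 - (-1)·0.795 - (2)·-1.687) / (11) = -1.050;  s ← (1−ω)·0.000 + ω·-1.050 = -1.470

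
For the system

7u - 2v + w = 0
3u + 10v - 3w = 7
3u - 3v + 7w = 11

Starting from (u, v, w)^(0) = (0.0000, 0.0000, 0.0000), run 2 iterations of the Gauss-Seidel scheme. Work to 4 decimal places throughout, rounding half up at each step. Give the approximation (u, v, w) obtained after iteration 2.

Iteration 1:
  u = (0 - (-2)·0.0000 - (1)·0.0000) / (7) = 0.0000
  v = (7 - (3)·0.0000 - (-3)·0.0000) / (10) = 0.7000
  w = (11 - (3)·0.0000 - (-3)·0.7000) / (7) = 1.8714
Iteration 2:
  u = (0 - (-2)·0.7000 - (1)·1.8714) / (7) = -0.0673
  v = (7 - (3)·-0.0673 - (-3)·1.8714) / (10) = 1.2816
  w = (11 - (3)·-0.0673 - (-3)·1.2816) / (7) = 2.1495

(-0.0673, 1.2816, 2.1495)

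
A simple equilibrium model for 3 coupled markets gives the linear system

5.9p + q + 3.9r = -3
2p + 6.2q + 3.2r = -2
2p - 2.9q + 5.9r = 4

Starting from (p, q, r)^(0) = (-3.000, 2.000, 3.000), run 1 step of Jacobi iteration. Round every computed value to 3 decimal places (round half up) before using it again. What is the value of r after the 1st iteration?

Iteration 1:
  p = (-3 - (1)·2.000 - (3.9)·3.000) / (5.9) = -2.831
  q = (-2 - (2)·-3.000 - (3.2)·3.000) / (6.2) = -0.903
  r = (4 - (2)·-3.000 - (-2.9)·2.000) / (5.9) = 2.678

2.678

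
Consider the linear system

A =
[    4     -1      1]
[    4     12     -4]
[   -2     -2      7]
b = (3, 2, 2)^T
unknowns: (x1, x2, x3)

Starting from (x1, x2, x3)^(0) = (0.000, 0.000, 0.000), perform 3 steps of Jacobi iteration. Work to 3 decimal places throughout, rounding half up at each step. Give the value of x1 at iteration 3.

0.616

Iteration 1:
  x1 = (3 - (-1)·0.000 - (1)·0.000) / (4) = 0.750
  x2 = (2 - (4)·0.000 - (-4)·0.000) / (12) = 0.167
  x3 = (2 - (-2)·0.000 - (-2)·0.000) / (7) = 0.286
Iteration 2:
  x1 = (3 - (-1)·0.167 - (1)·0.286) / (4) = 0.720
  x2 = (2 - (4)·0.750 - (-4)·0.286) / (12) = 0.012
  x3 = (2 - (-2)·0.750 - (-2)·0.167) / (7) = 0.548
Iteration 3:
  x1 = (3 - (-1)·0.012 - (1)·0.548) / (4) = 0.616
  x2 = (2 - (4)·0.720 - (-4)·0.548) / (12) = 0.109
  x3 = (2 - (-2)·0.720 - (-2)·0.012) / (7) = 0.495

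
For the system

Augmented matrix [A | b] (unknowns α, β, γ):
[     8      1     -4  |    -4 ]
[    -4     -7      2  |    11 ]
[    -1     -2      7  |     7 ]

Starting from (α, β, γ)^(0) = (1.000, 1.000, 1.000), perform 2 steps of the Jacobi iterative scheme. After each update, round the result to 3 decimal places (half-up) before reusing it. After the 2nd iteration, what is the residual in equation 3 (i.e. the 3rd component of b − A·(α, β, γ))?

2.099

Iteration 1:
  α = (-4 - (1)·1.000 - (-4)·1.000) / (8) = -0.125
  β = (11 - (-4)·1.000 - (2)·1.000) / (-7) = -1.857
  γ = (7 - (-1)·1.000 - (-2)·1.000) / (7) = 1.429
Iteration 2:
  α = (-4 - (1)·-1.857 - (-4)·1.429) / (8) = 0.447
  β = (11 - (-4)·-0.125 - (2)·1.429) / (-7) = -1.092
  γ = (7 - (-1)·-0.125 - (-2)·-1.857) / (7) = 0.452
Residual b − A·x = (-4.676, 4.240, 2.099)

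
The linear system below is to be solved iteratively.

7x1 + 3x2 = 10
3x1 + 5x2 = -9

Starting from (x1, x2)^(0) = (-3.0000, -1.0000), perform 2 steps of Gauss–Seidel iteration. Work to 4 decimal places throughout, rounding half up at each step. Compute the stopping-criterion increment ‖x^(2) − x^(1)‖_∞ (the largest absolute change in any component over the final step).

0.8205

Iteration 1:
  x1 = (10 - (3)·-1.0000) / (7) = 1.8571
  x2 = (-9 - (3)·1.8571) / (5) = -2.9143
Iteration 2:
  x1 = (10 - (3)·-2.9143) / (7) = 2.6776
  x2 = (-9 - (3)·2.6776) / (5) = -3.4066
Change: (0.8205, -0.4923) → max |·| = 0.8205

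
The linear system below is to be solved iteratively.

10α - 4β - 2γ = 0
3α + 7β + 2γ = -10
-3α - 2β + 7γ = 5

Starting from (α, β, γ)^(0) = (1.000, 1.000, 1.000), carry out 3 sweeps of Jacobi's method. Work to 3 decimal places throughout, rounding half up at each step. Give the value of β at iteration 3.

Iteration 1:
  α = (0 - (-4)·1.000 - (-2)·1.000) / (10) = 0.600
  β = (-10 - (3)·1.000 - (2)·1.000) / (7) = -2.143
  γ = (5 - (-3)·1.000 - (-2)·1.000) / (7) = 1.429
Iteration 2:
  α = (0 - (-4)·-2.143 - (-2)·1.429) / (10) = -0.571
  β = (-10 - (3)·0.600 - (2)·1.429) / (7) = -2.094
  γ = (5 - (-3)·0.600 - (-2)·-2.143) / (7) = 0.359
Iteration 3:
  α = (0 - (-4)·-2.094 - (-2)·0.359) / (10) = -0.766
  β = (-10 - (3)·-0.571 - (2)·0.359) / (7) = -1.286
  γ = (5 - (-3)·-0.571 - (-2)·-2.094) / (7) = -0.129

-1.286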